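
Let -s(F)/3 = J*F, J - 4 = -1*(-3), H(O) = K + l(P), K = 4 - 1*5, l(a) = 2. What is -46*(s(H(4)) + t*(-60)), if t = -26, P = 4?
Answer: -70794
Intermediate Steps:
K = -1 (K = 4 - 5 = -1)
H(O) = 1 (H(O) = -1 + 2 = 1)
J = 7 (J = 4 - 1*(-3) = 4 + 3 = 7)
s(F) = -21*F
-46*(s(H(4)) + t*(-60)) = -46*(-21*1 - 26*(-60)) = -46*(-21 + 1560) = -46*1539 = -70794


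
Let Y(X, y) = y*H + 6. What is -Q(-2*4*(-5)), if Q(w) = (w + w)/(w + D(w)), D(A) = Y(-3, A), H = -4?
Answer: 40/57 ≈ 0.70175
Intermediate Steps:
Y(X, y) = 6 - 4*y (Y(X, y) = y*(-4) + 6 = -4*y + 6 = 6 - 4*y)
D(A) = 6 - 4*A
Q(w) = 2*w/(6 - 3*w) (Q(w) = (w + w)/(w + (6 - 4*w)) = (2*w)/(6 - 3*w) = 2*w/(6 - 3*w))
-Q(-2*4*(-5)) = -(-2)*-2*4*(-5)/(-6 + 3*(-2*4*(-5))) = -(-2)*(-8*(-5))/(-6 + 3*(-8*(-5))) = -(-2)*40/(-6 + 3*40) = -(-2)*40/(-6 + 120) = -(-2)*40/114 = -1*(-40/57) = 40/57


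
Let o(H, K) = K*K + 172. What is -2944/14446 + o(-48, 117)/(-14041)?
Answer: -120786355/101418143 ≈ -1.1910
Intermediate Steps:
o(H, K) = 172 + K² (o(H, K) = K² + 172 = 172 + K²)
-2944/14446 + o(-48, 117)/(-14041) = -2944/14446 + (172 + 117²)/(-14041) = -2944*1/14446 + (172 + 13689)*(-1/14041) = -1472/7223 + 13861*(-1/14041) = -1472/7223 - 13861/14041 = -120786355/101418143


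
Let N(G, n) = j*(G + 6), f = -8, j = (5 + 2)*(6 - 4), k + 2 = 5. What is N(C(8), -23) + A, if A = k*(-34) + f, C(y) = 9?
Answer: 100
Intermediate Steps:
k = 3 (k = -2 + 5 = 3)
j = 14 (j = 7*2 = 14)
N(G, n) = 84 + 14*G (N(G, n) = 14*(G + 6) = 14*(6 + G) = 84 + 14*G)
A = -110 (A = 3*(-34) - 8 = -102 - 8 = -110)
N(C(8), -23) + A = (84 + 14*9) - 110 = (84 + 126) - 110 = 210 - 110 = 100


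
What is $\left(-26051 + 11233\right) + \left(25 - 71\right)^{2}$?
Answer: $-12702$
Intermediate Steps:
$\left(-26051 + 11233\right) + \left(25 - 71\right)^{2} = -14818 + \left(-46\right)^{2} = -14818 + 2116 = -12702$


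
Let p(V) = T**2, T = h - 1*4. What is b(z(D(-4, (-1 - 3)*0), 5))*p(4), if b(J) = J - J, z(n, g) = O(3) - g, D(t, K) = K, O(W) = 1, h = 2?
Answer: 0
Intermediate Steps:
T = -2 (T = 2 - 1*4 = 2 - 4 = -2)
z(n, g) = 1 - g
p(V) = 4 (p(V) = (-2)**2 = 4)
b(J) = 0
b(z(D(-4, (-1 - 3)*0), 5))*p(4) = 0*4 = 0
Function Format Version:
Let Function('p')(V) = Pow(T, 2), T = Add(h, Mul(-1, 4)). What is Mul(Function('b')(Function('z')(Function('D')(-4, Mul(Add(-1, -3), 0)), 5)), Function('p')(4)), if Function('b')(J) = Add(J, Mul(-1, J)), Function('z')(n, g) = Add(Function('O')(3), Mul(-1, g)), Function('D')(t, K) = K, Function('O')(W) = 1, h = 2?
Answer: 0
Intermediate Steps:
T = -2 (T = Add(2, Mul(-1, 4)) = Add(2, -4) = -2)
Function('z')(n, g) = Add(1, Mul(-1, g))
Function('p')(V) = 4 (Function('p')(V) = Pow(-2, 2) = 4)
Function('b')(J) = 0
Mul(Function('b')(Function('z')(Function('D')(-4, Mul(Add(-1, -3), 0)), 5)), Function('p')(4)) = Mul(0, 4) = 0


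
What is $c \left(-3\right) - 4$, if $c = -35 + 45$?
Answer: $-34$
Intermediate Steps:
$c = 10$
$c \left(-3\right) - 4 = 10 \left(-3\right) - 4 = -30 - 4 = -34$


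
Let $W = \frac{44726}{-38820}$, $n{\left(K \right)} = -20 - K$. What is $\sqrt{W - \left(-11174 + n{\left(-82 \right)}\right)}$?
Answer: $\frac{\sqrt{4185990821370}}{19410} \approx 105.41$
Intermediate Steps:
$W = - \frac{22363}{19410}$ ($W = 44726 \left(- \frac{1}{38820}\right) = - \frac{22363}{19410} \approx -1.1521$)
$\sqrt{W - \left(-11174 + n{\left(-82 \right)}\right)} = \sqrt{- \frac{22363}{19410} + \left(11174 - \left(-20 - -82\right)\right)} = \sqrt{- \frac{22363}{19410} + \left(11174 - \left(-20 + 82\right)\right)} = \sqrt{- \frac{22363}{19410} + \left(11174 - 62\right)} = \sqrt{- \frac{22363}{19410} + 11112} = \sqrt{\frac{215661557}{19410}} = \frac{\sqrt{4185990821370}}{19410}$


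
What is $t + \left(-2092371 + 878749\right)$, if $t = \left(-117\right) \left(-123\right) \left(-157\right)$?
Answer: $-3473009$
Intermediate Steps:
$t = -2259387$ ($t = 14391 \left(-157\right) = -2259387$)
$t + \left(-2092371 + 878749\right) = -2259387 + \left(-2092371 + 878749\right) = -2259387 - 1213622 = -3473009$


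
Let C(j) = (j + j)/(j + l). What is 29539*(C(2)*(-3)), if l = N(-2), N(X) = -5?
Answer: 118156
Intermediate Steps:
l = -5
C(j) = 2*j/(-5 + j) (C(j) = (j + j)/(j - 5) = (2*j)/(-5 + j) = 2*j/(-5 + j))
29539*(C(2)*(-3)) = 29539*((2*2/(-5 + 2))*(-3)) = 29539*((2*2/(-3))*(-3)) = 29539*((2*2*(-1/3))*(-3)) = 29539*(-4/3*(-3)) = 29539*4 = 118156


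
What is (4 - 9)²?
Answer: 25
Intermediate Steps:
(4 - 9)² = (-5)² = 25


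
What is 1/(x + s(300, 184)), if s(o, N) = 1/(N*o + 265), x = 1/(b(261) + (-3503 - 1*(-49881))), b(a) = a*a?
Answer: 6350687035/169964 ≈ 37365.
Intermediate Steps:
b(a) = a²
x = 1/114499 (x = 1/(261² + (-3503 - 1*(-49881))) = 1/(68121 + (-3503 + 49881)) = 1/(68121 + 46378) = 1/114499 ≈ 8.7337e-6)
s(o, N) = 1/(265 + N*o)
1/(x + s(300, 184)) = 1/(1/114499 + 1/(265 + 184*300)) = 1/(1/114499 + 1/(265 + 55200)) = 1/(1/114499 + 1/55465) = 1/(169964/6350687035) = 6350687035/169964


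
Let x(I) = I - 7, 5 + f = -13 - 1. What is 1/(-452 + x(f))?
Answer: -1/478 ≈ -0.0020920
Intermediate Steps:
f = -19 (f = -5 + (-13 - 1) = -5 - 14 = -19)
x(I) = -7 + I
1/(-452 + x(f)) = 1/(-452 + (-7 - 19)) = 1/(-452 - 26) = 1/(-478) = -1/478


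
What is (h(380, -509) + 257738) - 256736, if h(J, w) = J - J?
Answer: 1002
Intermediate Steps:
h(J, w) = 0
(h(380, -509) + 257738) - 256736 = (0 + 257738) - 256736 = 257738 - 256736 = 1002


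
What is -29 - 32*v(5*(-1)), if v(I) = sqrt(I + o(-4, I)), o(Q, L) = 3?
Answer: -29 - 32*I*sqrt(2) ≈ -29.0 - 45.255*I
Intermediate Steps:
v(I) = sqrt(3 + I) (v(I) = sqrt(I + 3) = sqrt(3 + I))
-29 - 32*v(5*(-1)) = -29 - 32*sqrt(3 + 5*(-1)) = -29 - 32*sqrt(3 - 5) = -29 - 32*I*sqrt(2)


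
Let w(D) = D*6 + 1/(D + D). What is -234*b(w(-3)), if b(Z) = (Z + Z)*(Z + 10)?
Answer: -69433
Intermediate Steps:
w(D) = 1/(2*D) + 6*D (w(D) = 6*D + 1/(2*D) = 1/(2*D) + 6*D)
b(Z) = 2*Z*(10 + Z) (b(Z) = (2*Z)*(10 + Z) = 2*Z*(10 + Z))
-234*b(w(-3)) = -468*((1/2)/(-3) + 6*(-3))*(10 + ((1/2)/(-3) + 6*(-3))) = -468*((1/2)*(-1/3) - 18)*(10 + ((1/2)*(-1/3) - 18)) = -468*(-1/6 - 18)*(10 + (-1/6 - 18)) = -468*(-109)*(10 - 109/6)/6 = -468*(-109)*(-49)/(6*6) = -234*5341/18 = -69433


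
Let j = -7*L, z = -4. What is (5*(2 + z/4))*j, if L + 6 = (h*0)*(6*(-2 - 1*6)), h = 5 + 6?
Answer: 210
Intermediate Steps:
h = 11
L = -6 (L = -6 + (11*0)*(6*(-2 - 1*6)) = -6 + 0*(6*(-2 - 6)) = -6 + 0*(6*(-8)) = -6 + 0*(-48) = -6 + 0 = -6)
j = 42 (j = -7*(-6) = 42)
(5*(2 + z/4))*j = (5*(2 - 4/4))*42 = (5*(2 - 4*¼))*42 = (5*(2 - 1))*42 = (5*1)*42 = 5*42 = 210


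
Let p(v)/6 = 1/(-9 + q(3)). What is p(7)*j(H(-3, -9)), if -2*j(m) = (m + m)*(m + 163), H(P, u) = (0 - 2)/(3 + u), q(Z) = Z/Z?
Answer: 245/6 ≈ 40.833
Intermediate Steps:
q(Z) = 1
p(v) = -3/4 (p(v) = 6/(-9 + 1) = 6/(-8) = 6*(-1/8) = -3/4)
H(P, u) = -2/(3 + u)
j(m) = -m*(163 + m) (j(m) = -(m + m)*(m + 163)/2 = -2*m*(163 + m)/2 = -m*(163 + m))
p(7)*j(H(-3, -9)) = -(-3)*(-2/(3 - 9))*(163 - 2/(3 - 9))/4 = -(-3)*(-2/(-6))*(163 - 2/(-6))/4 = -(-3)*(-2*(-1/6))*(163 - 2*(-1/6))/4 = -(-3)*(163 + 1/3)/(4*3) = -(-3)*490/(4*3*3) = -3/4*(-490/9) = 245/6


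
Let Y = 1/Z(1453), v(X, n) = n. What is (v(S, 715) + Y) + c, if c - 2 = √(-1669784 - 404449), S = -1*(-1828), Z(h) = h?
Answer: 1041802/1453 + I*√2074233 ≈ 717.0 + 1440.2*I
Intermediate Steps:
S = 1828
Y = 1/1453 ≈ 0.00068823
c = 2 + I*√2074233 (c = 2 + √(-1669784 - 404449) = 2 + √(-2074233) = 2 + I*√2074233 ≈ 2.0 + 1440.2*I)
(v(S, 715) + Y) + c = (715 + 1/1453) + (2 + I*√2074233) = 1038896/1453 + (2 + I*√2074233) = 1041802/1453 + I*√2074233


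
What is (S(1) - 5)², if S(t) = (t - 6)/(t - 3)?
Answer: 25/4 ≈ 6.2500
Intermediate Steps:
S(t) = (-6 + t)/(-3 + t)
(S(1) - 5)² = ((-6 + 1)/(-3 + 1) - 5)² = (-5/(-2) - 5)² = (-½*(-5) - 5)² = (5/2 - 5)² = (-5/2)² = 25/4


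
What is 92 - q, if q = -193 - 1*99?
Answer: 384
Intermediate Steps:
q = -292 (q = -193 - 99 = -292)
92 - q = 92 - 1*(-292) = 92 + 292 = 384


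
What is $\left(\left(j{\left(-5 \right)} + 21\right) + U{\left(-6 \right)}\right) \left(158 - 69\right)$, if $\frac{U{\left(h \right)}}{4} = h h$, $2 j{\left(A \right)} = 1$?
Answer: $\frac{29459}{2} \approx 14730.0$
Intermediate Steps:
$j{\left(A \right)} = \frac{1}{2}$ ($j{\left(A \right)} = \frac{1}{2} \cdot 1 = \frac{1}{2}$)
$U{\left(h \right)} = 4 h^{2}$ ($U{\left(h \right)} = 4 h h = 4 h^{2}$)
$\left(\left(j{\left(-5 \right)} + 21\right) + U{\left(-6 \right)}\right) \left(158 - 69\right) = \left(\left(\frac{1}{2} + 21\right) + 4 \left(-6\right)^{2}\right) \left(158 - 69\right) = \left(\frac{43}{2} + 4 \cdot 36\right) 89 = \left(\frac{43}{2} + 144\right) 89 = \frac{331}{2} \cdot 89 = \frac{29459}{2}$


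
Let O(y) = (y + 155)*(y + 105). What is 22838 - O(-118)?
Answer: 23319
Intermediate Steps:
O(y) = (105 + y)*(155 + y) (O(y) = (155 + y)*(105 + y) = (105 + y)*(155 + y))
22838 - O(-118) = 22838 - (16275 + (-118)² + 260*(-118)) = 22838 - (16275 + 13924 - 30680) = 22838 - 1*(-481) = 22838 + 481 = 23319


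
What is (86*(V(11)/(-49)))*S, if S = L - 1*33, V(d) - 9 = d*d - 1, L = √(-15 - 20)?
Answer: 366102/49 - 11094*I*√35/49 ≈ 7471.5 - 1339.4*I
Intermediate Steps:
L = I*√35 (L = √(-35) = I*√35 ≈ 5.9161*I)
V(d) = 8 + d² (V(d) = 9 + (d*d - 1) = 9 + (d² - 1) = 9 + (-1 + d²) = 8 + d²)
S = -33 + I*√35 (S = I*√35 - 1*33 = I*√35 - 33 = -33 + I*√35 ≈ -33.0 + 5.9161*I)
(86*(V(11)/(-49)))*S = (86*((8 + 11²)/(-49)))*(-33 + I*√35) = (86*((8 + 121)*(-1/49)))*(-33 + I*√35) = (86*(129*(-1/49)))*(-33 + I*√35) = (86*(-129/49))*(-33 + I*√35) = -11094*(-33 + I*√35)/49 = 366102/49 - 11094*I*√35/49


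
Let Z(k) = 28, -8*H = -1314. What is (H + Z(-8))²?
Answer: 591361/16 ≈ 36960.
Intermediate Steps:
H = 657/4 (H = -⅛*(-1314) = 657/4 ≈ 164.25)
(H + Z(-8))² = (657/4 + 28)² = (769/4)² = 591361/16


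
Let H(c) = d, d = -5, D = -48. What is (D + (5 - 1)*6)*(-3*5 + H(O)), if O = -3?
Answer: 480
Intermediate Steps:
H(c) = -5
(D + (5 - 1)*6)*(-3*5 + H(O)) = (-48 + (5 - 1)*6)*(-3*5 - 5) = (-48 + 4*6)*(-15 - 5) = (-48 + 24)*(-20) = -24*(-20) = 480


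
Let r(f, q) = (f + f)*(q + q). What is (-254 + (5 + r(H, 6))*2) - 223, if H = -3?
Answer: -611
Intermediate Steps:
r(f, q) = 4*f*q (r(f, q) = (2*f)*(2*q) = 4*f*q)
(-254 + (5 + r(H, 6))*2) - 223 = (-254 + (5 + 4*(-3)*6)*2) - 223 = (-254 + (5 - 72)*2) - 223 = (-254 - 67*2) - 223 = (-254 - 134) - 223 = -388 - 223 = -611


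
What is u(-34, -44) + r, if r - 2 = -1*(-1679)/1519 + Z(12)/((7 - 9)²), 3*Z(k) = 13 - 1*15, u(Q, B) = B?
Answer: -374233/9114 ≈ -41.061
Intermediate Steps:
Z(k) = -⅔ (Z(k) = (13 - 1*15)/3 = (13 - 15)/3 = (⅓)*(-2) = -⅔)
r = 26783/9114 (r = 2 + (-1*(-1679)/1519 - 2/(3*(7 - 9)²)) = 2 + (1679*(1/1519) - 2/(3*((-2)²))) = 2 + (1679/1519 - ⅔/4) = 2 + (1679/1519 - ⅔*¼) = 2 + (1679/1519 - ⅙) = 2 + 8555/9114 = 26783/9114 ≈ 2.9387)
u(-34, -44) + r = -44 + 26783/9114 = -374233/9114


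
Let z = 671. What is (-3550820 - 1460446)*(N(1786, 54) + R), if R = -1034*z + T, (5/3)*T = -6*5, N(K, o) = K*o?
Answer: 2993670173208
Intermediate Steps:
T = -18 (T = 3*(-6*5)/5 = (⅗)*(-30) = -18)
R = -693832 (R = -1034*671 - 18 = -693814 - 18 = -693832)
(-3550820 - 1460446)*(N(1786, 54) + R) = (-3550820 - 1460446)*(1786*54 - 693832) = -5011266*(96444 - 693832) = -5011266*(-597388) = 2993670173208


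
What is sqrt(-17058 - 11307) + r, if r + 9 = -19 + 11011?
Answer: 10983 + I*sqrt(28365) ≈ 10983.0 + 168.42*I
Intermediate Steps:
r = 10983 (r = -9 + (-19 + 11011) = -9 + 10992 = 10983)
sqrt(-17058 - 11307) + r = sqrt(-17058 - 11307) + 10983 = sqrt(-28365) + 10983 = I*sqrt(28365) + 10983 = 10983 + I*sqrt(28365)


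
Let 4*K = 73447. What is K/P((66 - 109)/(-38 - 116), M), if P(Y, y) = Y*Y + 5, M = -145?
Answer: 435467263/120429 ≈ 3616.0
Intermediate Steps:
K = 73447/4 (K = (¼)*73447 = 73447/4 ≈ 18362.)
P(Y, y) = 5 + Y² (P(Y, y) = Y² + 5 = 5 + Y²)
K/P((66 - 109)/(-38 - 116), M) = 73447/(4*(5 + ((66 - 109)/(-38 - 116))²)) = 73447/(4*(5 + (-43/(-154))²)) = 73447/(4*(5 + (-43*(-1/154))²)) = 73447/(4*(5 + (43/154)²)) = 73447/(4*(5 + 1849/23716)) = 73447/(4*(120429/23716)) = (73447/4)*(23716/120429) = 435467263/120429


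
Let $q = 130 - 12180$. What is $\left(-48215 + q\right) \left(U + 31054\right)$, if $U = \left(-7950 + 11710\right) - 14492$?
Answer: $-1224705330$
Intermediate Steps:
$U = -10732$ ($U = 3760 - 14492 = -10732$)
$q = -12050$ ($q = 130 - 12180 = -12050$)
$\left(-48215 + q\right) \left(U + 31054\right) = \left(-48215 - 12050\right) \left(-10732 + 31054\right) = \left(-60265\right) 20322 = -1224705330$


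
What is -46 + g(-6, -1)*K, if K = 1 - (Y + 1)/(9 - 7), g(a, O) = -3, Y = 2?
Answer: -89/2 ≈ -44.500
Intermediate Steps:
K = -½ (K = 1 - (2 + 1)/(9 - 7) = 1 - 3/2 = -½ ≈ -0.50000)
-46 + g(-6, -1)*K = -46 - 3*(-½) = -46 + 3/2 = -89/2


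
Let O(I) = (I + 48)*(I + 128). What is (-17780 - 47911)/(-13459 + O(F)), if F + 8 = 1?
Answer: 65691/8498 ≈ 7.7302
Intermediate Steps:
F = -7 (F = -8 + 1 = -7)
O(I) = (48 + I)*(128 + I)
(-17780 - 47911)/(-13459 + O(F)) = (-17780 - 47911)/(-13459 + (6144 + (-7)² + 176*(-7))) = -65691/(-13459 + (6144 + 49 - 1232)) = -65691/(-13459 + 4961) = -65691/(-8498) = -65691*(-1/8498) = 65691/8498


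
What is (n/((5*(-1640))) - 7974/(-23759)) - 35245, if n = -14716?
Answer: -1716537451689/48705950 ≈ -35243.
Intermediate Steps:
(n/((5*(-1640))) - 7974/(-23759)) - 35245 = (-14716/(5*(-1640)) - 7974/(-23759)) - 35245 = (-14716/(-8200) - 7974*(-1/23759)) - 35245 = (-14716*(-1/8200) + 7974/23759) - 35245 = (3679/2050 + 7974/23759) - 35245 = 103756061/48705950 - 35245 = -1716537451689/48705950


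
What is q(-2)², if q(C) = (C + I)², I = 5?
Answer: 81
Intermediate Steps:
q(C) = (5 + C)² (q(C) = (C + 5)² = (5 + C)²)
q(-2)² = ((5 - 2)²)² = (3²)² = 9² = 81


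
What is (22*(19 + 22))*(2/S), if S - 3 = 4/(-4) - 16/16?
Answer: 1804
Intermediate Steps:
S = 1 (S = 3 + (4/(-4) - 16/16) = 3 + (4*(-¼) - 16*1/16) = 3 + (-1 - 1) = 3 - 2 = 1)
(22*(19 + 22))*(2/S) = (22*(19 + 22))*(2/1) = (22*41)*(2*1) = 902*2 = 1804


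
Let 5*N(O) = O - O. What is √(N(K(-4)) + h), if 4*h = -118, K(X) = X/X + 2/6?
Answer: I*√118/2 ≈ 5.4314*I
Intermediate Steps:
K(X) = 4/3 (K(X) = 1 + 2*(⅙) = 1 + ⅓ = 4/3)
N(O) = 0 (N(O) = (O - O)/5 = (⅕)*0 = 0)
h = -59/2 (h = (¼)*(-118) = -59/2 ≈ -29.500)
√(N(K(-4)) + h) = √(0 - 59/2) = √(-59/2) = I*√118/2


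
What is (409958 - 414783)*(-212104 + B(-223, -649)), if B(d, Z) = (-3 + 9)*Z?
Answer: 1042190350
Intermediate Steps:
B(d, Z) = 6*Z
(409958 - 414783)*(-212104 + B(-223, -649)) = (409958 - 414783)*(-212104 + 6*(-649)) = -4825*(-212104 - 3894) = -4825*(-215998) = 1042190350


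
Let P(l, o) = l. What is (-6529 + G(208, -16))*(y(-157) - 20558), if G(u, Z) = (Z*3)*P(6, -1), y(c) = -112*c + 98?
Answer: 19605692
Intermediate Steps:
y(c) = 98 - 112*c
G(u, Z) = 18*Z (G(u, Z) = (Z*3)*6 = (3*Z)*6 = 18*Z)
(-6529 + G(208, -16))*(y(-157) - 20558) = (-6529 + 18*(-16))*((98 - 112*(-157)) - 20558) = (-6529 - 288)*((98 + 17584) - 20558) = -6817*(17682 - 20558) = -6817*(-2876) = 19605692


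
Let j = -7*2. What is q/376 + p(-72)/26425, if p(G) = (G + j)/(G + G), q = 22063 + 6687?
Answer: 6837470771/89422200 ≈ 76.463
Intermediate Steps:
j = -14
q = 28750
p(G) = (-14 + G)/(2*G) (p(G) = (G - 14)/(G + G) = (-14 + G)/((2*G)) = (-14 + G)*(1/(2*G)) = (-14 + G)/(2*G))
q/376 + p(-72)/26425 = 28750/376 + ((½)*(-14 - 72)/(-72))/26425 = 28750*(1/376) + ((½)*(-1/72)*(-86))*(1/26425) = 14375/188 + (43/72)*(1/26425) = 14375/188 + 43/1902600 = 6837470771/89422200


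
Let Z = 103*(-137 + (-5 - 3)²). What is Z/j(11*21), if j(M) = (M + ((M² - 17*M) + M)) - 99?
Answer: -7519/49797 ≈ -0.15099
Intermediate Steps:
j(M) = -99 + M² - 15*M (j(M) = (M + (M² - 16*M)) - 99 = (M² - 15*M) - 99 = -99 + M² - 15*M)
Z = -7519 (Z = 103*(-137 + (-8)²) = 103*(-137 + 64) = 103*(-73) = -7519)
Z/j(11*21) = -7519/(-99 + (11*21)² - 165*21) = -7519/(-99 + 231² - 15*231) = -7519/(-99 + 53361 - 3465) = -7519/49797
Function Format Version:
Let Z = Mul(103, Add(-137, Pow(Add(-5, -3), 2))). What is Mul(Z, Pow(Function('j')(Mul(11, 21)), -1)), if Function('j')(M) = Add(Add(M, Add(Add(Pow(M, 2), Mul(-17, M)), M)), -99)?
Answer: Rational(-7519, 49797) ≈ -0.15099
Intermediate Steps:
Function('j')(M) = Add(-99, Pow(M, 2), Mul(-15, M)) (Function('j')(M) = Add(Add(M, Add(Pow(M, 2), Mul(-16, M))), -99) = Add(Add(Pow(M, 2), Mul(-15, M)), -99) = Add(-99, Pow(M, 2), Mul(-15, M)))
Z = -7519 (Z = Mul(103, Add(-137, Pow(-8, 2))) = Mul(103, Add(-137, 64)) = Mul(103, -73) = -7519)
Mul(Z, Pow(Function('j')(Mul(11, 21)), -1)) = Mul(-7519, Pow(Add(-99, Pow(Mul(11, 21), 2), Mul(-15, Mul(11, 21))), -1)) = Mul(-7519, Pow(Add(-99, Pow(231, 2), Mul(-15, 231)), -1)) = Mul(-7519, Pow(Add(-99, 53361, -3465), -1)) = Mul(-7519, Pow(49797, -1)) = Mul(-7519, Rational(1, 49797)) = Rational(-7519, 49797)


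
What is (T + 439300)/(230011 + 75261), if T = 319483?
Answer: 758783/305272 ≈ 2.4856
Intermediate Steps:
(T + 439300)/(230011 + 75261) = (319483 + 439300)/(230011 + 75261) = 758783/305272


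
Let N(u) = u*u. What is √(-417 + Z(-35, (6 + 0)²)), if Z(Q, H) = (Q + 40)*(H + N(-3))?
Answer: 8*I*√3 ≈ 13.856*I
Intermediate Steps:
N(u) = u²
Z(Q, H) = (9 + H)*(40 + Q) (Z(Q, H) = (Q + 40)*(H + (-3)²) = (40 + Q)*(H + 9) = (40 + Q)*(9 + H) = (9 + H)*(40 + Q))
√(-417 + Z(-35, (6 + 0)²)) = √(-417 + (360 + 9*(-35) + 40*(6 + 0)² + (6 + 0)²*(-35))) = √(-417 + (360 - 315 + 40*6² + 6²*(-35))) = √(-417 + (360 - 315 + 40*36 + 36*(-35))) = √(-417 + (360 - 315 + 1440 - 1260)) = √(-417 + 225) = √(-192) = 8*I*√3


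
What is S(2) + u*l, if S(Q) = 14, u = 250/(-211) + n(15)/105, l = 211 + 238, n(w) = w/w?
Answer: -11381341/22155 ≈ -513.71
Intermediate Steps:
n(w) = 1
l = 449
u = -26039/22155 (u = 250/(-211) + 1/105 = 250*(-1/211) + 1*(1/105) = -250/211 + 1/105 = -26039/22155 ≈ -1.1753)
S(2) + u*l = 14 - 26039/22155*449 = 14 - 11691511/22155 = -11381341/22155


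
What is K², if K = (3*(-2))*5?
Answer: 900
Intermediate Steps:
K = -30 (K = -6*5 = -30)
K² = (-30)² = 900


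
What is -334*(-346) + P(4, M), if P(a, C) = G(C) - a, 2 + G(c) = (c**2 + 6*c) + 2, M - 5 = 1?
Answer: 115632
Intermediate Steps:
M = 6 (M = 5 + 1 = 6)
G(c) = c**2 + 6*c (G(c) = -2 + ((c**2 + 6*c) + 2) = -2 + (2 + c**2 + 6*c) = c**2 + 6*c)
P(a, C) = -a + C*(6 + C) (P(a, C) = C*(6 + C) - a = -a + C*(6 + C))
-334*(-346) + P(4, M) = -334*(-346) + (-1*4 + 6*(6 + 6)) = 115564 + (-4 + 6*12) = 115564 + (-4 + 72) = 115564 + 68 = 115632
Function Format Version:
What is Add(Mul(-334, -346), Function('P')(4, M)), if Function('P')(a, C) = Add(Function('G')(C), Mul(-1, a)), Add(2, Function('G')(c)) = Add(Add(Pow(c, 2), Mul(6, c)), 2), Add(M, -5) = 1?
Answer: 115632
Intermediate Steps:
M = 6 (M = Add(5, 1) = 6)
Function('G')(c) = Add(Pow(c, 2), Mul(6, c)) (Function('G')(c) = Add(-2, Add(Add(Pow(c, 2), Mul(6, c)), 2)) = Add(-2, Add(2, Pow(c, 2), Mul(6, c))) = Add(Pow(c, 2), Mul(6, c)))
Function('P')(a, C) = Add(Mul(-1, a), Mul(C, Add(6, C))) (Function('P')(a, C) = Add(Mul(C, Add(6, C)), Mul(-1, a)) = Add(Mul(-1, a), Mul(C, Add(6, C))))
Add(Mul(-334, -346), Function('P')(4, M)) = Add(Mul(-334, -346), Add(Mul(-1, 4), Mul(6, Add(6, 6)))) = Add(115564, Add(-4, Mul(6, 12))) = Add(115564, Add(-4, 72)) = Add(115564, 68) = 115632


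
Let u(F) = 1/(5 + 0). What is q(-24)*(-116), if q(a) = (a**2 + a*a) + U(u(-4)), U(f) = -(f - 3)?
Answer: -669784/5 ≈ -1.3396e+5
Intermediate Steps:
u(F) = 1/5
U(f) = 3 - f (U(f) = -(-3 + f) = 3 - f)
q(a) = 14/5 + 2*a**2 (q(a) = (a**2 + a*a) + (3 - 1*1/5) = (a**2 + a**2) + (3 - 1/5) = 2*a**2 + 14/5 = 14/5 + 2*a**2)
q(-24)*(-116) = (14/5 + 2*(-24)**2)*(-116) = (14/5 + 2*576)*(-116) = (14/5 + 1152)*(-116) = (5774/5)*(-116) = -669784/5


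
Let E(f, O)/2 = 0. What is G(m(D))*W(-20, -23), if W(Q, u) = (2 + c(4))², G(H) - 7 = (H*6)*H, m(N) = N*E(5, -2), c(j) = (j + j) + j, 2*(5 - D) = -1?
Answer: 1372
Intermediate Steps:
D = 11/2 (D = 5 - ½*(-1) = 5 + ½ = 11/2 ≈ 5.5000)
E(f, O) = 0 (E(f, O) = 2*0 = 0)
c(j) = 3*j (c(j) = 2*j + j = 3*j)
m(N) = 0 (m(N) = N*0 = 0)
G(H) = 7 + 6*H² (G(H) = 7 + (H*6)*H = 7 + (6*H)*H = 7 + 6*H²)
W(Q, u) = 196 (W(Q, u) = (2 + 3*4)² = (2 + 12)² = 14² = 196)
G(m(D))*W(-20, -23) = (7 + 6*0²)*196 = (7 + 6*0)*196 = (7 + 0)*196 = 7*196 = 1372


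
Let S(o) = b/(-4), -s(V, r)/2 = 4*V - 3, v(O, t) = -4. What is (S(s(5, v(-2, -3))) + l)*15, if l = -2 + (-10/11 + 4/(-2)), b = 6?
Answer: -2115/22 ≈ -96.136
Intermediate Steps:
s(V, r) = 6 - 8*V (s(V, r) = -2*(4*V - 3) = -2*(-3 + 4*V) = 6 - 8*V)
S(o) = -3/2 (S(o) = 6/(-4) = 6*(-1/4) = -3/2)
l = -54/11 (l = -2 + (-10*1/11 + 4*(-1/2)) = -2 + (-10/11 - 2) = -2 - 32/11 = -54/11 ≈ -4.9091)
(S(s(5, v(-2, -3))) + l)*15 = (-3/2 - 54/11)*15 = -141/22*15 = -2115/22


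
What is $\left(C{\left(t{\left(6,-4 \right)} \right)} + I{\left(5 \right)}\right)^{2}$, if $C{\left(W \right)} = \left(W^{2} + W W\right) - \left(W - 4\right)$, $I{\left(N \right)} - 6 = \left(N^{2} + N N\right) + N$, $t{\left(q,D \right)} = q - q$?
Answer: $4225$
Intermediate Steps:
$t{\left(q,D \right)} = 0$
$I{\left(N \right)} = 6 + N + 2 N^{2}$ ($I{\left(N \right)} = 6 + \left(\left(N^{2} + N N\right) + N\right) = 6 + \left(\left(N^{2} + N^{2}\right) + N\right) = 6 + \left(2 N^{2} + N\right) = 6 + \left(N + 2 N^{2}\right) = 6 + N + 2 N^{2}$)
$C{\left(W \right)} = 4 - W + 2 W^{2}$ ($C{\left(W \right)} = \left(W^{2} + W^{2}\right) - \left(-4 + W\right) = 2 W^{2} - \left(-4 + W\right) = 4 - W + 2 W^{2}$)
$\left(C{\left(t{\left(6,-4 \right)} \right)} + I{\left(5 \right)}\right)^{2} = \left(\left(4 - 0 + 2 \cdot 0^{2}\right) + \left(6 + 5 + 2 \cdot 5^{2}\right)\right)^{2} = \left(\left(4 + 0 + 2 \cdot 0\right) + \left(6 + 5 + 2 \cdot 25\right)\right)^{2} = \left(\left(4 + 0 + 0\right) + \left(6 + 5 + 50\right)\right)^{2} = \left(4 + 61\right)^{2} = 65^{2} = 4225$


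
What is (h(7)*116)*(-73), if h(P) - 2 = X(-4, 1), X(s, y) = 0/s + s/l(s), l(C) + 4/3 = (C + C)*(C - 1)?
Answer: -16060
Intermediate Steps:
l(C) = -4/3 + 2*C*(-1 + C) (l(C) = -4/3 + (C + C)*(C - 1) = -4/3 + (2*C)*(-1 + C) = -4/3 + 2*C*(-1 + C))
X(s, y) = s/(-4/3 - 2*s + 2*s²) (X(s, y) = 0/s + s/(-4/3 - 2*s + 2*s²) = 0 + s/(-4/3 - 2*s + 2*s²) = s/(-4/3 - 2*s + 2*s²))
h(P) = 55/29 (h(P) = 2 + (3/2)*(-4)/(-2 - 3*(-4) + 3*(-4)²) = 2 + (3/2)*(-4)/(-2 + 12 + 3*16) = 2 + (3/2)*(-4)/(-2 + 12 + 48) = 2 + (3/2)*(-4)/58 = 2 + (3/2)*(-4)*(1/58) = 2 - 3/29 = 55/29)
(h(7)*116)*(-73) = ((55/29)*116)*(-73) = 220*(-73) = -16060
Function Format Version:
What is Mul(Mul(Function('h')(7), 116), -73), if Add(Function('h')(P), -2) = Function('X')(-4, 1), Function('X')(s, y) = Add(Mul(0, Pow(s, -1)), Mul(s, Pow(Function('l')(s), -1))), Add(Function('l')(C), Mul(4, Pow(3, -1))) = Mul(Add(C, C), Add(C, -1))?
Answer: -16060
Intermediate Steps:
Function('l')(C) = Add(Rational(-4, 3), Mul(2, C, Add(-1, C))) (Function('l')(C) = Add(Rational(-4, 3), Mul(Add(C, C), Add(C, -1))) = Add(Rational(-4, 3), Mul(Mul(2, C), Add(-1, C))) = Add(Rational(-4, 3), Mul(2, C, Add(-1, C))))
Function('X')(s, y) = Mul(s, Pow(Add(Rational(-4, 3), Mul(-2, s), Mul(2, Pow(s, 2))), -1)) (Function('X')(s, y) = Add(Mul(0, Pow(s, -1)), Mul(s, Pow(Add(Rational(-4, 3), Mul(-2, s), Mul(2, Pow(s, 2))), -1))) = Add(0, Mul(s, Pow(Add(Rational(-4, 3), Mul(-2, s), Mul(2, Pow(s, 2))), -1))) = Mul(s, Pow(Add(Rational(-4, 3), Mul(-2, s), Mul(2, Pow(s, 2))), -1)))
Function('h')(P) = Rational(55, 29) (Function('h')(P) = Add(2, Mul(Rational(3, 2), -4, Pow(Add(-2, Mul(-3, -4), Mul(3, Pow(-4, 2))), -1))) = Add(2, Mul(Rational(3, 2), -4, Pow(Add(-2, 12, Mul(3, 16)), -1))) = Add(2, Mul(Rational(3, 2), -4, Pow(Add(-2, 12, 48), -1))) = Add(2, Mul(Rational(3, 2), -4, Pow(58, -1))) = Add(2, Mul(Rational(3, 2), -4, Rational(1, 58))) = Add(2, Rational(-3, 29)) = Rational(55, 29))
Mul(Mul(Function('h')(7), 116), -73) = Mul(Mul(Rational(55, 29), 116), -73) = Mul(220, -73) = -16060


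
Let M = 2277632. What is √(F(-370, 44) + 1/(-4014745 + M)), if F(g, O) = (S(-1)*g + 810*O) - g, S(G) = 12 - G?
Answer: √94147921131055687/1737113 ≈ 176.64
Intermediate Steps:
F(g, O) = 12*g + 810*O (F(g, O) = ((12 - 1*(-1))*g + 810*O) - g = ((12 + 1)*g + 810*O) - g = (13*g + 810*O) - g = 12*g + 810*O)
√(F(-370, 44) + 1/(-4014745 + M)) = √((12*(-370) + 810*44) + 1/(-4014745 + 2277632)) = √((-4440 + 35640) + 1/(-1737113)) = √(31200 - 1/1737113) = √(54197925599/1737113) = √94147921131055687/1737113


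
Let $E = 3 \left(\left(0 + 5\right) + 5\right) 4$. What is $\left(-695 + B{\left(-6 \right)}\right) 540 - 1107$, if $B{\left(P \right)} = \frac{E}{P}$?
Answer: $-387207$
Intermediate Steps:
$E = 120$ ($E = 3 \left(5 + 5\right) 4 = 3 \cdot 10 \cdot 4 = 30 \cdot 4 = 120$)
$B{\left(P \right)} = \frac{120}{P}$
$\left(-695 + B{\left(-6 \right)}\right) 540 - 1107 = \left(-695 + \frac{120}{-6}\right) 540 - 1107 = \left(-695 + 120 \left(- \frac{1}{6}\right)\right) 540 - 1107 = \left(-695 - 20\right) 540 - 1107 = \left(-715\right) 540 - 1107 = -386100 - 1107 = -387207$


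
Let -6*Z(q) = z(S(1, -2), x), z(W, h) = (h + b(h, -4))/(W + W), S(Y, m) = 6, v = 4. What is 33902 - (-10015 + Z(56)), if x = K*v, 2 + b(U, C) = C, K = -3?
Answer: 175667/4 ≈ 43917.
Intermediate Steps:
b(U, C) = -2 + C
x = -12 (x = -3*4 = -12)
z(W, h) = (-6 + h)/(2*W) (z(W, h) = (h + (-2 - 4))/(W + W) = (h - 6)/((2*W)) = (-6 + h)*(1/(2*W)) = (-6 + h)/(2*W))
Z(q) = ¼ (Z(q) = -(-6 - 12)/(12*6) = -(-18)/(12*6) = -⅙*(-3/2) = ¼)
33902 - (-10015 + Z(56)) = 33902 - (-10015 + ¼) = 33902 - 1*(-40059/4) = 33902 + 40059/4 = 175667/4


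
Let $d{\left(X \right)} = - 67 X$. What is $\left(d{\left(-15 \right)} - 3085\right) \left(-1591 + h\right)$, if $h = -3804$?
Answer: $11221600$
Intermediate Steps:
$\left(d{\left(-15 \right)} - 3085\right) \left(-1591 + h\right) = \left(\left(-67\right) \left(-15\right) - 3085\right) \left(-1591 - 3804\right) = \left(1005 - 3085\right) \left(-5395\right) = \left(-2080\right) \left(-5395\right) = 11221600$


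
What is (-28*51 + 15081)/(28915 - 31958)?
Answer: -13653/3043 ≈ -4.4867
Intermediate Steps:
(-28*51 + 15081)/(28915 - 31958) = (-1428 + 15081)/(-3043) = 13653*(-1/3043) = -13653/3043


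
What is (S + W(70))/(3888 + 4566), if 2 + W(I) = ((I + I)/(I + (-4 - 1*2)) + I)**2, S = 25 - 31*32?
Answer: 361987/721408 ≈ 0.50178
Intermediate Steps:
S = -967 (S = 25 - 992 = -967)
W(I) = -2 + (I + 2*I/(-6 + I))**2 (W(I) = -2 + ((I + I)/(I + (-4 - 1*2)) + I)**2 = -2 + ((2*I)/(I + (-4 - 2)) + I)**2 = -2 + ((2*I)/(I - 6) + I)**2 = -2 + ((2*I)/(-6 + I) + I)**2 = -2 + (2*I/(-6 + I) + I)**2 = -2 + (I + 2*I/(-6 + I))**2)
(S + W(70))/(3888 + 4566) = (-967 + (-2 + 70**2*(-4 + 70)**2/(-6 + 70)**2))/(3888 + 4566) = (-967 + (-2 + 4900*66**2/64**2))/8454 = (-967 + (-2 + 4900*(1/4096)*4356))*(1/8454) = (-967 + (-2 + 1334025/256))*(1/8454) = (-967 + 1333513/256)*(1/8454) = (1085961/256)*(1/8454) = 361987/721408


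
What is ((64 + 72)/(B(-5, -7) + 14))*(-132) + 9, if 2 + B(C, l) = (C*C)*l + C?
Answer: 811/7 ≈ 115.86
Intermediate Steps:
B(C, l) = -2 + C + l*C**2 (B(C, l) = -2 + ((C*C)*l + C) = -2 + (C**2*l + C) = -2 + (l*C**2 + C) = -2 + (C + l*C**2) = -2 + C + l*C**2)
((64 + 72)/(B(-5, -7) + 14))*(-132) + 9 = ((64 + 72)/((-2 - 5 - 7*(-5)**2) + 14))*(-132) + 9 = (136/((-2 - 5 - 7*25) + 14))*(-132) + 9 = (136/((-2 - 5 - 175) + 14))*(-132) + 9 = (136/(-182 + 14))*(-132) + 9 = (136/(-168))*(-132) + 9 = (136*(-1/168))*(-132) + 9 = -17/21*(-132) + 9 = 748/7 + 9 = 811/7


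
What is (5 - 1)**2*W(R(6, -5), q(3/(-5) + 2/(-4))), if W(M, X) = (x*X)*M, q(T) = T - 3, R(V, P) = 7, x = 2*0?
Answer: 0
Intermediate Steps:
x = 0
q(T) = -3 + T
W(M, X) = 0 (W(M, X) = (0*X)*M = 0*M = 0)
(5 - 1)**2*W(R(6, -5), q(3/(-5) + 2/(-4))) = (5 - 1)**2*0 = 4**2*0 = 16*0 = 0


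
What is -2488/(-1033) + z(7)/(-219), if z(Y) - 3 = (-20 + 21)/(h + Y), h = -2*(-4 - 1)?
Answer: 9209108/3845859 ≈ 2.3946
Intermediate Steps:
h = 10 (h = -2*(-5) = 10)
z(Y) = 3 + 1/(10 + Y) (z(Y) = 3 + (-20 + 21)/(10 + Y) = 3 + 1/(10 + Y))
-2488/(-1033) + z(7)/(-219) = -2488/(-1033) + ((31 + 3*7)/(10 + 7))/(-219) = -2488*(-1/1033) + ((31 + 21)/17)*(-1/219) = 2488/1033 + ((1/17)*52)*(-1/219) = 2488/1033 + (52/17)*(-1/219) = 2488/1033 - 52/3723 = 9209108/3845859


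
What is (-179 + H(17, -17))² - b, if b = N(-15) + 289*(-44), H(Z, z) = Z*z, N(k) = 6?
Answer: 231734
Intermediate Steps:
b = -12710 (b = 6 + 289*(-44) = 6 - 12716 = -12710)
(-179 + H(17, -17))² - b = (-179 + 17*(-17))² - 1*(-12710) = (-179 - 289)² + 12710 = (-468)² + 12710 = 219024 + 12710 = 231734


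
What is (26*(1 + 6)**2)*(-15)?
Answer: -19110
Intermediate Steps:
(26*(1 + 6)**2)*(-15) = (26*7**2)*(-15) = (26*49)*(-15) = 1274*(-15) = -19110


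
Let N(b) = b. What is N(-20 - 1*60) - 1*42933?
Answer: -43013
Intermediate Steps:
N(-20 - 1*60) - 1*42933 = (-20 - 1*60) - 1*42933 = (-20 - 60) - 42933 = -80 - 42933 = -43013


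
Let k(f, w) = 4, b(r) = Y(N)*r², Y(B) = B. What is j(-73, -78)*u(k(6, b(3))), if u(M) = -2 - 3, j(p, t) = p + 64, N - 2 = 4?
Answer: 45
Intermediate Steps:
N = 6 (N = 2 + 4 = 6)
b(r) = 6*r²
j(p, t) = 64 + p
u(M) = -5
j(-73, -78)*u(k(6, b(3))) = (64 - 73)*(-5) = -9*(-5) = 45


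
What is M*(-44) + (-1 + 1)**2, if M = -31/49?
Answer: 1364/49 ≈ 27.837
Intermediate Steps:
M = -31/49 (M = -31*1/49 = -31/49 ≈ -0.63265)
M*(-44) + (-1 + 1)**2 = -31/49*(-44) + (-1 + 1)**2 = 1364/49 + 0**2 = 1364/49 + 0 = 1364/49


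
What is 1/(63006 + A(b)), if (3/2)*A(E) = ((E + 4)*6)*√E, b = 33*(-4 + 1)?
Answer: 10501/664008606 + 95*I*√11/332004303 ≈ 1.5815e-5 + 9.4902e-7*I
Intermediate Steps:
b = -99 (b = 33*(-3) = -99)
A(E) = 2*√E*(24 + 6*E)/3 (A(E) = 2*(((E + 4)*6)*√E)/3 = 2*(((4 + E)*6)*√E)/3 = 2*((24 + 6*E)*√E)/3 = 2*(√E*(24 + 6*E))/3 = 2*√E*(24 + 6*E)/3)
1/(63006 + A(b)) = 1/(63006 + 4*√(-99)*(4 - 99)) = 1/(63006 + 4*(3*I*√11)*(-95)) = 1/(63006 - 1140*I*√11)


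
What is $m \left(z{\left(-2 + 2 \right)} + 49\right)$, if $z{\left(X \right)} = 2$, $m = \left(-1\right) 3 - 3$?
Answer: $-306$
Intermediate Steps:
$m = -6$ ($m = -3 - 3 = -6$)
$m \left(z{\left(-2 + 2 \right)} + 49\right) = - 6 \left(2 + 49\right) = \left(-6\right) 51 = -306$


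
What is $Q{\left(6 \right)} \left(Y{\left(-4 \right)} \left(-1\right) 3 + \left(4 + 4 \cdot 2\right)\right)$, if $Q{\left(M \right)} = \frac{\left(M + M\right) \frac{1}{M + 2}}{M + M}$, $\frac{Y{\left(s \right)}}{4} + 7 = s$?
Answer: $18$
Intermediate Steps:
$Y{\left(s \right)} = -28 + 4 s$
$Q{\left(M \right)} = \frac{1}{2 + M}$ ($Q{\left(M \right)} = \frac{2 M \frac{1}{2 + M}}{2 M} = \frac{2 M}{2 + M} \frac{1}{2 M} = \frac{1}{2 + M}$)
$Q{\left(6 \right)} \left(Y{\left(-4 \right)} \left(-1\right) 3 + \left(4 + 4 \cdot 2\right)\right) = \frac{\left(-28 + 4 \left(-4\right)\right) \left(-1\right) 3 + \left(4 + 4 \cdot 2\right)}{2 + 6} = \frac{\left(-28 - 16\right) \left(-1\right) 3 + \left(4 + 8\right)}{8} = \frac{\left(-44\right) \left(-1\right) 3 + 12}{8} = \frac{44 \cdot 3 + 12}{8} = \frac{132 + 12}{8} = \frac{1}{8} \cdot 144 = 18$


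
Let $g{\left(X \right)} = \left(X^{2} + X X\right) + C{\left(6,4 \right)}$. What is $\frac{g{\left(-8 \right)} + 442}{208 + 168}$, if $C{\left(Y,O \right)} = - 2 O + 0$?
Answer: $\frac{281}{188} \approx 1.4947$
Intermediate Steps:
$C{\left(Y,O \right)} = - 2 O$
$g{\left(X \right)} = -8 + 2 X^{2}$ ($g{\left(X \right)} = \left(X^{2} + X X\right) - 8 = \left(X^{2} + X^{2}\right) - 8 = 2 X^{2} - 8 = -8 + 2 X^{2}$)
$\frac{g{\left(-8 \right)} + 442}{208 + 168} = \frac{\left(-8 + 2 \left(-8\right)^{2}\right) + 442}{208 + 168} = \frac{\left(-8 + 2 \cdot 64\right) + 442}{376} = \frac{\left(-8 + 128\right) + 442}{376} = \frac{120 + 442}{376} = \frac{1}{376} \cdot 562 = \frac{281}{188}$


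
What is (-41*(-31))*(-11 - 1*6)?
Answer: -21607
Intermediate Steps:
(-41*(-31))*(-11 - 1*6) = 1271*(-11 - 6) = 1271*(-17) = -21607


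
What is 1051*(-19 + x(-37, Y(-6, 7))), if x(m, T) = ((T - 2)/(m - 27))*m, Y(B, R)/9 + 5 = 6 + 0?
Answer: -1005807/64 ≈ -15716.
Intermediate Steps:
Y(B, R) = 9 (Y(B, R) = -45 + 9*(6 + 0) = -45 + 9*6 = -45 + 54 = 9)
x(m, T) = m*(-2 + T)/(-27 + m) (x(m, T) = ((-2 + T)/(-27 + m))*m = m*(-2 + T)/(-27 + m))
1051*(-19 + x(-37, Y(-6, 7))) = 1051*(-19 - 37*(-2 + 9)/(-27 - 37)) = 1051*(-19 - 37*7/(-64)) = 1051*(-19 - 37*(-1/64)*7) = 1051*(-19 + 259/64) = 1051*(-957/64) = -1005807/64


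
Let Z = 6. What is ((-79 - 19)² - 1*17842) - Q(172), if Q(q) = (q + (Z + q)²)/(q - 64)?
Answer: -230390/27 ≈ -8533.0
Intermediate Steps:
Q(q) = (q + (6 + q)²)/(-64 + q) (Q(q) = (q + (6 + q)²)/(q - 64) = (q + (6 + q)²)/(-64 + q))
((-79 - 19)² - 1*17842) - Q(172) = ((-79 - 19)² - 1*17842) - (172 + (6 + 172)²)/(-64 + 172) = ((-98)² - 17842) - (172 + 178²)/108 = (9604 - 17842) - (172 + 31684)/108 = -8238 - 31856/108 = -8238 - 1*7964/27 = -8238 - 7964/27 = -230390/27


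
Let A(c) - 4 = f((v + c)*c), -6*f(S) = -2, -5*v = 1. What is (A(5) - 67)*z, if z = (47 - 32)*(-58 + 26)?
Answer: 30080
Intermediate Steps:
v = -⅕ (v = -⅕*1 = -⅕ ≈ -0.20000)
f(S) = ⅓ (f(S) = -⅙*(-2) = ⅓)
A(c) = 13/3 (A(c) = 4 + ⅓ = 13/3)
z = -480 (z = 15*(-32) = -480)
(A(5) - 67)*z = (13/3 - 67)*(-480) = -188/3*(-480) = 30080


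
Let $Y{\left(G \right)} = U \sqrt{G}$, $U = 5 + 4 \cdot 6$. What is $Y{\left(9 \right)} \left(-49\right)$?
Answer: $-4263$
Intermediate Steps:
$U = 29$ ($U = 5 + 24 = 29$)
$Y{\left(G \right)} = 29 \sqrt{G}$
$Y{\left(9 \right)} \left(-49\right) = 29 \sqrt{9} \left(-49\right) = 29 \cdot 3 \left(-49\right) = 87 \left(-49\right) = -4263$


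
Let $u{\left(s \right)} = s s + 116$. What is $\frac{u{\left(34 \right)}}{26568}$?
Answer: $\frac{53}{1107} \approx 0.047877$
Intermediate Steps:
$u{\left(s \right)} = 116 + s^{2}$ ($u{\left(s \right)} = s^{2} + 116 = 116 + s^{2}$)
$\frac{u{\left(34 \right)}}{26568} = \frac{116 + 34^{2}}{26568} = \left(116 + 1156\right) \frac{1}{26568} = 1272 \cdot \frac{1}{26568} = \frac{53}{1107}$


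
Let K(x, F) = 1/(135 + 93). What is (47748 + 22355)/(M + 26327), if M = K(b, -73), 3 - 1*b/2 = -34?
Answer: 1453044/545687 ≈ 2.6628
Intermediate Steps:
b = 74 (b = 6 - 2*(-34) = 6 + 68 = 74)
K(x, F) = 1/228
M = 1/228 ≈ 0.0043860
(47748 + 22355)/(M + 26327) = (47748 + 22355)/(1/228 + 26327) = 70103/(6002557/228) = 70103*(228/6002557) = 1453044/545687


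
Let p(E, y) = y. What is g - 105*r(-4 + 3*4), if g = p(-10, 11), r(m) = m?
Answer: -829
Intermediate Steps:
g = 11
g - 105*r(-4 + 3*4) = 11 - 105*(-4 + 3*4) = 11 - 105*(-4 + 12) = 11 - 105*8 = 11 - 840 = -829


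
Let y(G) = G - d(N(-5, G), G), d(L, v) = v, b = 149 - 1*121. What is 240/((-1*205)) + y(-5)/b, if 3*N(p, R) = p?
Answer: -48/41 ≈ -1.1707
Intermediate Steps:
b = 28 (b = 149 - 121 = 28)
N(p, R) = p/3
y(G) = 0 (y(G) = G - G = 0)
240/((-1*205)) + y(-5)/b = 240/((-1*205)) + 0/28 = 240/(-205) + 0*(1/28) = 240*(-1/205) + 0 = -48/41 + 0 = -48/41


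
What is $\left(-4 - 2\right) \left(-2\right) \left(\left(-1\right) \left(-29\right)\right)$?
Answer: $348$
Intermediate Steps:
$\left(-4 - 2\right) \left(-2\right) \left(\left(-1\right) \left(-29\right)\right) = \left(-6\right) \left(-2\right) 29 = 12 \cdot 29 = 348$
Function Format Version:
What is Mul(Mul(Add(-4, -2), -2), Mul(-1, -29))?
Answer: 348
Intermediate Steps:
Mul(Mul(Add(-4, -2), -2), Mul(-1, -29)) = Mul(Mul(-6, -2), 29) = Mul(12, 29) = 348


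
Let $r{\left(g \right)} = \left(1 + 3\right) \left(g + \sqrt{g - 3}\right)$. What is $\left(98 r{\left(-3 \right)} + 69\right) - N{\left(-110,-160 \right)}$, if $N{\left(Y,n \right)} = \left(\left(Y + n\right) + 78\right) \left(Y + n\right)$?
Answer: $-52947 + 392 i \sqrt{6} \approx -52947.0 + 960.2 i$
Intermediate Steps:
$r{\left(g \right)} = 4 g + 4 \sqrt{-3 + g}$ ($r{\left(g \right)} = 4 \left(g + \sqrt{-3 + g}\right) = 4 g + 4 \sqrt{-3 + g}$)
$N{\left(Y,n \right)} = \left(Y + n\right) \left(78 + Y + n\right)$ ($N{\left(Y,n \right)} = \left(78 + Y + n\right) \left(Y + n\right) = \left(Y + n\right) \left(78 + Y + n\right)$)
$\left(98 r{\left(-3 \right)} + 69\right) - N{\left(-110,-160 \right)} = \left(98 \left(4 \left(-3\right) + 4 \sqrt{-3 - 3}\right) + 69\right) - \left(\left(-110\right)^{2} + \left(-160\right)^{2} + 78 \left(-110\right) + 78 \left(-160\right) + 2 \left(-110\right) \left(-160\right)\right) = \left(98 \left(-12 + 4 \sqrt{-6}\right) + 69\right) - \left(12100 + 25600 - 8580 - 12480 + 35200\right) = \left(98 \left(-12 + 4 i \sqrt{6}\right) + 69\right) - 51840 = \left(\left(-1176 + 392 i \sqrt{6}\right) + 69\right) - 51840 = \left(-1107 + 392 i \sqrt{6}\right) - 51840 = -52947 + 392 i \sqrt{6}$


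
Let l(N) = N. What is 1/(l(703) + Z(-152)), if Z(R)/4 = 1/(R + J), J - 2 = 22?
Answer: 32/22495 ≈ 0.0014225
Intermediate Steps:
J = 24 (J = 2 + 22 = 24)
Z(R) = 4/(24 + R) (Z(R) = 4/(R + 24) = 4/(24 + R))
1/(l(703) + Z(-152)) = 1/(703 + 4/(24 - 152)) = 1/(703 + 4/(-128)) = 1/(703 + 4*(-1/128)) = 1/(703 - 1/32) = 1/(22495/32) = 32/22495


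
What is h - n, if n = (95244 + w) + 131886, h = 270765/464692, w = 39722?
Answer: -124003718819/464692 ≈ -2.6685e+5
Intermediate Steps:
h = 270765/464692 (h = 270765*(1/464692) = 270765/464692 ≈ 0.58268)
n = 266852 (n = (95244 + 39722) + 131886 = 134966 + 131886 = 266852)
h - n = 270765/464692 - 1*266852 = 270765/464692 - 266852 = -124003718819/464692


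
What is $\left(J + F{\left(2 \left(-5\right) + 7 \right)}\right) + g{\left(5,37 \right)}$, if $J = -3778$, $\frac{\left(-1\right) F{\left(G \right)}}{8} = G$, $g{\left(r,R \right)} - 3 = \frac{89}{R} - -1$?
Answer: $- \frac{138661}{37} \approx -3747.6$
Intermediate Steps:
$g{\left(r,R \right)} = 4 + \frac{89}{R}$ ($g{\left(r,R \right)} = 3 + \left(\frac{89}{R} - -1\right) = 3 + \left(\frac{89}{R} + 1\right) = 3 + \left(1 + \frac{89}{R}\right) = 4 + \frac{89}{R}$)
$F{\left(G \right)} = - 8 G$
$\left(J + F{\left(2 \left(-5\right) + 7 \right)}\right) + g{\left(5,37 \right)} = \left(-3778 - 8 \left(2 \left(-5\right) + 7\right)\right) + \left(4 + \frac{89}{37}\right) = \left(-3778 - 8 \left(-10 + 7\right)\right) + \left(4 + 89 \cdot \frac{1}{37}\right) = \left(-3778 - -24\right) + \left(4 + \frac{89}{37}\right) = \left(-3778 + 24\right) + \frac{237}{37} = -3754 + \frac{237}{37} = - \frac{138661}{37}$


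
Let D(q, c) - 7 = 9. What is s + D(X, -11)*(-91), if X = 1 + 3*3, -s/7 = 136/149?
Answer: -217896/149 ≈ -1462.4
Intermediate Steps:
s = -952/149 ≈ -6.3893
X = 10 (X = 1 + 9 = 10)
D(q, c) = 16 (D(q, c) = 7 + 9 = 16)
s + D(X, -11)*(-91) = -952/149 + 16*(-91) = -952/149 - 1456 = -217896/149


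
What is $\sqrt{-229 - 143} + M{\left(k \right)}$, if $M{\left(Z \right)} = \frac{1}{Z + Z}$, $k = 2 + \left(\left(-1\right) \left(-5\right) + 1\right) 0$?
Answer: $\frac{1}{4} + 2 i \sqrt{93} \approx 0.25 + 19.287 i$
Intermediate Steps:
$k = 2$ ($k = 2 + \left(5 + 1\right) 0 = 2 + 6 \cdot 0 = 2 + 0 = 2$)
$M{\left(Z \right)} = \frac{1}{2 Z}$
$\sqrt{-229 - 143} + M{\left(k \right)} = \sqrt{-229 - 143} + \frac{1}{2 \cdot 2} = \sqrt{-372} + \frac{1}{2} \cdot \frac{1}{2} = 2 i \sqrt{93} + \frac{1}{4} = \frac{1}{4} + 2 i \sqrt{93}$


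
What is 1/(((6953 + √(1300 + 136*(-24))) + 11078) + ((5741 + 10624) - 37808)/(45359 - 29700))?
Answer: 2210471307387/39854221976040040 - 245204281*I*√491/39854221976040040 ≈ 5.5464e-5 - 1.3633e-7*I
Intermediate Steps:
1/(((6953 + √(1300 + 136*(-24))) + 11078) + ((5741 + 10624) - 37808)/(45359 - 29700)) = 1/(((6953 + √(1300 - 3264)) + 11078) + (16365 - 37808)/15659) = 1/(((6953 + √(-1964)) + 11078) - 21443*1/15659) = 1/(((6953 + 2*I*√491) + 11078) - 21443/15659) = 1/((18031 + 2*I*√491) - 21443/15659) = 1/(282325986/15659 + 2*I*√491)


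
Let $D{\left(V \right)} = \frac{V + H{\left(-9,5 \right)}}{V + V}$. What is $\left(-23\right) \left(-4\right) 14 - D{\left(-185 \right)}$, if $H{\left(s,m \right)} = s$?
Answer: $\frac{238183}{185} \approx 1287.5$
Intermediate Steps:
$D{\left(V \right)} = \frac{-9 + V}{2 V}$ ($D{\left(V \right)} = \frac{V - 9}{V + V} = \frac{-9 + V}{2 V}$)
$\left(-23\right) \left(-4\right) 14 - D{\left(-185 \right)} = \left(-23\right) \left(-4\right) 14 - \frac{-9 - 185}{2 \left(-185\right)} = 92 \cdot 14 - \frac{1}{2} \left(- \frac{1}{185}\right) \left(-194\right) = 1288 - \frac{97}{185} = \frac{238183}{185}$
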